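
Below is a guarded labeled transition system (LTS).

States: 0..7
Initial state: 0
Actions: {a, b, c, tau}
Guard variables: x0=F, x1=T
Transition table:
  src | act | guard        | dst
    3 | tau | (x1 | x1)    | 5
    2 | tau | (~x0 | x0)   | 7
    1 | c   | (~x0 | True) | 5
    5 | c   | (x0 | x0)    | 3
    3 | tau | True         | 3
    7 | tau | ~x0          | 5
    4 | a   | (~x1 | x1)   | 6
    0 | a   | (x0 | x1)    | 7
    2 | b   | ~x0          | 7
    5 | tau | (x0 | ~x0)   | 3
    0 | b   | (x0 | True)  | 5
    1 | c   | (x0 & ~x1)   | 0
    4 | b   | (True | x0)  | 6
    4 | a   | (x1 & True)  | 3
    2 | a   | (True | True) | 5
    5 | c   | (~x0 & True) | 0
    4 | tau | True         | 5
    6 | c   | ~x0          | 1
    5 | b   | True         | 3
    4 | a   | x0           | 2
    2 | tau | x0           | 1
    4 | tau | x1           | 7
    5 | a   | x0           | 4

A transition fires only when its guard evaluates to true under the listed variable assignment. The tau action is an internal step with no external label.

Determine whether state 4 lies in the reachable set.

Guard filter leaves 18 enabled edge(s).
depth 0: {0}
depth 1: {5,7}  cumulative {0,5,7}
depth 2: {3}  cumulative {0,3,5,7}
Reach set: {0,3,5,7}

Answer: UNREACHABLE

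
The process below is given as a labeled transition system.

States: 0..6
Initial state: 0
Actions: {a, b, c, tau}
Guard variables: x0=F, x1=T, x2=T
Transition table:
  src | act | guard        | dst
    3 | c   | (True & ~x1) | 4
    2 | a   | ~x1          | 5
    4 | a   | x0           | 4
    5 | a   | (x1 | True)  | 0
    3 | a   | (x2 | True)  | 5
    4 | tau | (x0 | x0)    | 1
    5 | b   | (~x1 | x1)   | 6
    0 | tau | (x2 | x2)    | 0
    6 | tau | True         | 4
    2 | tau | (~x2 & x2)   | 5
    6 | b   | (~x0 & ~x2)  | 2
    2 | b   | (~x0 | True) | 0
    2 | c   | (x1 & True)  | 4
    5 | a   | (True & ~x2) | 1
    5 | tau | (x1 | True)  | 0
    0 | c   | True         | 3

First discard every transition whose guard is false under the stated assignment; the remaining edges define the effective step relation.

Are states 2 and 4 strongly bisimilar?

Compute ~ classes (split until stable):
  π0 = {{0,1,2,3,4,5,6}}
  π1 = {{0},{1,4},{2},{3},{5},{6}}
stable after 2 split(s): 6 block(s)
2∈{2}, 4∈{1,4}

Answer: NOT BISIMILAR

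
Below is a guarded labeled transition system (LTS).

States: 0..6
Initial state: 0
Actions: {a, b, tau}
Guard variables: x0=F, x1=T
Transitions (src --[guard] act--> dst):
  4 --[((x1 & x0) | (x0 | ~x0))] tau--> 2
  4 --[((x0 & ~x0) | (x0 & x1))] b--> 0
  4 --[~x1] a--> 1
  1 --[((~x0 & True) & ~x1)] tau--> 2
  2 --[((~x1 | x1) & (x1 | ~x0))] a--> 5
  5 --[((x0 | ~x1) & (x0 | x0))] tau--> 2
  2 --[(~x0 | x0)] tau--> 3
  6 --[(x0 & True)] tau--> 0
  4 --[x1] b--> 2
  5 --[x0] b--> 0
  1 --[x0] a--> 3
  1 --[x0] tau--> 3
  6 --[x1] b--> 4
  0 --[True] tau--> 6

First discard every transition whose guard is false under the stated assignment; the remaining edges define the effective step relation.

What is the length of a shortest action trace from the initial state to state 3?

Answer: 4

Analysis:
Layered search for 3:
  L0 = {0}
  L1 = {6}
  L2 = {4}
  L3 = {2}
  L4 = {3,5}
depth(3)=4, e.g. tau·b·b·tau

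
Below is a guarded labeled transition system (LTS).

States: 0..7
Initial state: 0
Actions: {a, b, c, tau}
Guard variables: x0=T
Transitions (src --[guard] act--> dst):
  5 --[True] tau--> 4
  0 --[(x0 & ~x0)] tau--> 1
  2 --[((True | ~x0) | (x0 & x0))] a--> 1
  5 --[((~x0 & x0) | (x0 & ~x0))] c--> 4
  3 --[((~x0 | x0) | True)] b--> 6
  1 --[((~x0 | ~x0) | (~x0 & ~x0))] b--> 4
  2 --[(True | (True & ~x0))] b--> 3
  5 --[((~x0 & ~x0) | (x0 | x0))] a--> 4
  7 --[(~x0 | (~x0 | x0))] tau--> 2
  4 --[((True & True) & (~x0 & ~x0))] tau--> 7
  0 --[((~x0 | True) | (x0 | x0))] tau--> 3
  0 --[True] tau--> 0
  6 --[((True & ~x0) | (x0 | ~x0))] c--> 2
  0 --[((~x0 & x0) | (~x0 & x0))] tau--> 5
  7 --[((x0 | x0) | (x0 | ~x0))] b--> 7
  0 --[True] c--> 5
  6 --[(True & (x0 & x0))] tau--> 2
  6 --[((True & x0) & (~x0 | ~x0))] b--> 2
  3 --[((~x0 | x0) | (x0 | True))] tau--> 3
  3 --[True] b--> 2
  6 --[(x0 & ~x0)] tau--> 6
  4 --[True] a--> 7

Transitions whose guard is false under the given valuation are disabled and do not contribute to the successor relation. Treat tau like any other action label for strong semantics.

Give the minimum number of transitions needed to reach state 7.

BFS to 7:
  Layer 0: {0}
  Layer 1: {3,5}
  Layer 2: {2,4,6}
  Layer 3: {1,7}
first hit 7 at d=3 via c·a·a

Answer: 3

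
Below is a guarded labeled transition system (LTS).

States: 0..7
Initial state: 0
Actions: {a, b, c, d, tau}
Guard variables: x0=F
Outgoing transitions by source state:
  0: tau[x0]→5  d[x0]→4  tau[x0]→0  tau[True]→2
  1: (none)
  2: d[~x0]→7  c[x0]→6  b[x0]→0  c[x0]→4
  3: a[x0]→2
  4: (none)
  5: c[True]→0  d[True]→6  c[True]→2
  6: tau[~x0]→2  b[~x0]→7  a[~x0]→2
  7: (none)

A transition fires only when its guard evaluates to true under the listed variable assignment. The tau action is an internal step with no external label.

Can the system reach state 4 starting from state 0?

After dropping false guards: 8 live edges.
depth 0: {0}
depth 1: {2}  now seen {0,2}
depth 2: {7}  now seen {0,2,7}
Reach set: {0,2,7}

Answer: UNREACHABLE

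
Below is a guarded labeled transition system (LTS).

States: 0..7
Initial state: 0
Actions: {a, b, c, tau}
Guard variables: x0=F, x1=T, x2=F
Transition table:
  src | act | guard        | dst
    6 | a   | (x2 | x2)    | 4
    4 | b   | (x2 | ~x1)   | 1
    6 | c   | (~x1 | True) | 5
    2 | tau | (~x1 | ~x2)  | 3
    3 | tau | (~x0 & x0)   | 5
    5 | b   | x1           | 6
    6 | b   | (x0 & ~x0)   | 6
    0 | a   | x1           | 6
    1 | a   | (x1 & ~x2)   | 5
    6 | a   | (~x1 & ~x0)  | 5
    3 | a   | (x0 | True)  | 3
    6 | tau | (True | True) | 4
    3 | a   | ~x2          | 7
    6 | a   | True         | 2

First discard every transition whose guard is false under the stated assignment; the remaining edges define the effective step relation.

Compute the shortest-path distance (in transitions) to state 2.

Breadth-first toward 2:
  depth 0: {0}
  depth 1: {6}
  depth 2: {2,4,5}
2 enters at depth 2; path a·a

Answer: 2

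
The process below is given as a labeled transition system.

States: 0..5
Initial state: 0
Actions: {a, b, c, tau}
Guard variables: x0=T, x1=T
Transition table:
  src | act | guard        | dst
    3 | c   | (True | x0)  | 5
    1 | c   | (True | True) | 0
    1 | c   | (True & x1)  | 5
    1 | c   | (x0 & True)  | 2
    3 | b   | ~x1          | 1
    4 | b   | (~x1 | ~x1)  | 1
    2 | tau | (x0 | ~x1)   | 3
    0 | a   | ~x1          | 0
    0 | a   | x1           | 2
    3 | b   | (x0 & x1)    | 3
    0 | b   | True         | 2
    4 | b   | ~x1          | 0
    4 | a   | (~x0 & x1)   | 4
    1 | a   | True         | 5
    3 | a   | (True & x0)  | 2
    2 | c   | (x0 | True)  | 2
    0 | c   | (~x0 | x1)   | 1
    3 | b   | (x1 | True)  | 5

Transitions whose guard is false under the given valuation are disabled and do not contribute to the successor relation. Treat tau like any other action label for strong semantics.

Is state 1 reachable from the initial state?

Answer: REACHABLE

Working:
Guard filter leaves 13 enabled edge(s).
depth 0: {0}
depth 1: {1,2}  cumulative {0,1,2}
depth 2: {3,5}  cumulative {0,1,2,3,5}
R = {0,1,2,3,5}
witness 1: c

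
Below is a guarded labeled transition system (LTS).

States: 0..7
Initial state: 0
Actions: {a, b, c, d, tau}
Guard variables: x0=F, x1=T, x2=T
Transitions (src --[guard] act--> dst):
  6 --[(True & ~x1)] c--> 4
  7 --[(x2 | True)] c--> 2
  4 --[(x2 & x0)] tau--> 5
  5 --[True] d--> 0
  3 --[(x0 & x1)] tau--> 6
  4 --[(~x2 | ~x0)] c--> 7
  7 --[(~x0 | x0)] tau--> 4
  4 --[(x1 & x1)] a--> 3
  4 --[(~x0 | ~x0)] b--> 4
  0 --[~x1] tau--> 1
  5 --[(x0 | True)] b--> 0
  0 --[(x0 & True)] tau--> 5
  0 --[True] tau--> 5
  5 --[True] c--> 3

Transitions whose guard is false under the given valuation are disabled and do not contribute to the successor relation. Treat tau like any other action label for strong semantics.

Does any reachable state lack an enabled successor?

Reachable = {0,3,5}
  0: tau→5  [1 exit(s)]
  3: ∅  [STUCK]
  5: b→0  c→3  d→0  [3 exit(s)]
Path to 3: tau·c

Answer: DEADLOCK at state 3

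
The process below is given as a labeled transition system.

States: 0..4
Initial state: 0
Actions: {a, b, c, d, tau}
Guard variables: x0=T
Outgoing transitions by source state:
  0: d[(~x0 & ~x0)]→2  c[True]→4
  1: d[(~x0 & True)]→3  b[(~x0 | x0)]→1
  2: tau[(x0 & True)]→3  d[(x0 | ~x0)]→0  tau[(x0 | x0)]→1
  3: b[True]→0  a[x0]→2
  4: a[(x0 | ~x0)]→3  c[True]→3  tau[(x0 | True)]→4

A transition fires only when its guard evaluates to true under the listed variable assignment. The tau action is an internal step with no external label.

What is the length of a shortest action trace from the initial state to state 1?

Breadth-first toward 1:
  L0 = {0}
  L1 = {4}
  L2 = {3}
  L3 = {2}
  L4 = {1}
1 enters at depth 4; path c·a·a·tau

Answer: 4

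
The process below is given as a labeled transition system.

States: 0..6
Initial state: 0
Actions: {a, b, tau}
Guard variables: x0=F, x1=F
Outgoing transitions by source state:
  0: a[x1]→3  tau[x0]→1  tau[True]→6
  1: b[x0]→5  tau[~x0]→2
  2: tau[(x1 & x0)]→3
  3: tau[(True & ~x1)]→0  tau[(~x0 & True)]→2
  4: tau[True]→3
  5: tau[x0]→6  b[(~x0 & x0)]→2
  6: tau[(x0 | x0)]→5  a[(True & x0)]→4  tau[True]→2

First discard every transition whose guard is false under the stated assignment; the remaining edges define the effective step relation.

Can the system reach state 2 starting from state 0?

Guard filter leaves 6 enabled edge(s).
L0 = {0}
L1 = {6}  now seen {0,6}
L2 = {2}  now seen {0,2,6}
R = {0,2,6}
trace reaching 2: tau·tau

Answer: REACHABLE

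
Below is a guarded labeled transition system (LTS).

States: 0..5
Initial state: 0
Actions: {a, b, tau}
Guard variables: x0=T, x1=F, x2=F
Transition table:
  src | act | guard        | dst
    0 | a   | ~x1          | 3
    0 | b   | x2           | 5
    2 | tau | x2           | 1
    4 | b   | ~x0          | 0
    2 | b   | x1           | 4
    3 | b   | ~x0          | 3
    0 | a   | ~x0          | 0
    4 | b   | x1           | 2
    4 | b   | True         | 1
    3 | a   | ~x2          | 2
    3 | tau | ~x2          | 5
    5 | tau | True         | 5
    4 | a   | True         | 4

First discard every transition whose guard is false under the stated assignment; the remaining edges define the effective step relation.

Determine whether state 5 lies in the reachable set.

Answer: REACHABLE

Analysis:
6 transition(s) survive guard evaluation.
Layer 0: {0}
Layer 1: {3}  total {0,3}
Layer 2: {2,5}  total {0,2,3,5}
Reachable = {0,2,3,5}
Path to 5: a·tau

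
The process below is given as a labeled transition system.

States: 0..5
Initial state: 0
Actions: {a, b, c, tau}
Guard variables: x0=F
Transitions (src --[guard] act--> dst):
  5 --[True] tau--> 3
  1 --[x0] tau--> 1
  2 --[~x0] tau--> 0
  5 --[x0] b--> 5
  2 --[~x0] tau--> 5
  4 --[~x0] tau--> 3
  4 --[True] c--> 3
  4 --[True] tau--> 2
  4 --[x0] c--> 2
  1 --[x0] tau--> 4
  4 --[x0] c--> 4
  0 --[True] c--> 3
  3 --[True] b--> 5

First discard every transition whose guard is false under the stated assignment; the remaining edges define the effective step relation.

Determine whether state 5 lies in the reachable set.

After dropping false guards: 8 live edges.
L0 = {0}
L1 = {3}  cumulative {0,3}
L2 = {5}  cumulative {0,3,5}
Reachable = {0,3,5}
Path to 5: c·b

Answer: REACHABLE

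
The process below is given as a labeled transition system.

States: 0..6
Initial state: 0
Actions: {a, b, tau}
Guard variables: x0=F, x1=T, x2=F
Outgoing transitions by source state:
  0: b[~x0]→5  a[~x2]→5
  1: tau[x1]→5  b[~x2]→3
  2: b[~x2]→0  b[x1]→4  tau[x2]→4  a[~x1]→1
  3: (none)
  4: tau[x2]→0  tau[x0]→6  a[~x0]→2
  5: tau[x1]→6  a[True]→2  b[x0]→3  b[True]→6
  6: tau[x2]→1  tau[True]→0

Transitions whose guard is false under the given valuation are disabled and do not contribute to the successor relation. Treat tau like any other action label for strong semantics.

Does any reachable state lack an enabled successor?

Reach set: {0,2,4,5,6}
  0: a→5  b→5  [2 out]
  2: b→0  b→4  [2 out]
  4: a→2  [1 out]
  5: a→2  b→6  tau→6  [3 out]
  6: tau→0  [1 out]

Answer: DEADLOCK-FREE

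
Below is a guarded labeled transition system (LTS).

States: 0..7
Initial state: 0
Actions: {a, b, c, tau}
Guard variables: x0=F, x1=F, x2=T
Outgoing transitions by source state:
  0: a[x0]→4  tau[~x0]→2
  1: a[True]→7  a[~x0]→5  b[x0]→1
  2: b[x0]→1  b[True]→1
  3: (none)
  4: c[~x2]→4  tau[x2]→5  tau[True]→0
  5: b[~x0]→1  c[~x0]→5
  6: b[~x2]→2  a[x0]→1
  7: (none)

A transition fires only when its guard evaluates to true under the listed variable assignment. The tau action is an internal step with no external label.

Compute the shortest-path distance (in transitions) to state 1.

Answer: 2

Analysis:
Breadth-first toward 1:
  depth 0: {0}
  depth 1: {2}
  depth 2: {1}
1 enters at depth 2; path tau·b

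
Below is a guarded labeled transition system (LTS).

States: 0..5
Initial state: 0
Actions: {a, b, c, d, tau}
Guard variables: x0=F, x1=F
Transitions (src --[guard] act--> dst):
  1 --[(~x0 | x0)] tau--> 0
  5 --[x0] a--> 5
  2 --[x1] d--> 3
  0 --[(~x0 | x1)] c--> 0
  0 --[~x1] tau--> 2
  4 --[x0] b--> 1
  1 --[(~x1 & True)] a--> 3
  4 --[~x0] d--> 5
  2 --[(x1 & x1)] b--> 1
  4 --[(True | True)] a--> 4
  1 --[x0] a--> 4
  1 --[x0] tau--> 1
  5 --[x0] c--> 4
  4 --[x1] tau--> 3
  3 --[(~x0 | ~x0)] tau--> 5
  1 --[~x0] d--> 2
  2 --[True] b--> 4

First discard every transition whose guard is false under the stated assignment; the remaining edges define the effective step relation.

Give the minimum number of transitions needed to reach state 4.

Answer: 2

Analysis:
BFS to 4:
  depth 0: {0}
  depth 1: {2}
  depth 2: {4}
4 enters at depth 2; path tau·b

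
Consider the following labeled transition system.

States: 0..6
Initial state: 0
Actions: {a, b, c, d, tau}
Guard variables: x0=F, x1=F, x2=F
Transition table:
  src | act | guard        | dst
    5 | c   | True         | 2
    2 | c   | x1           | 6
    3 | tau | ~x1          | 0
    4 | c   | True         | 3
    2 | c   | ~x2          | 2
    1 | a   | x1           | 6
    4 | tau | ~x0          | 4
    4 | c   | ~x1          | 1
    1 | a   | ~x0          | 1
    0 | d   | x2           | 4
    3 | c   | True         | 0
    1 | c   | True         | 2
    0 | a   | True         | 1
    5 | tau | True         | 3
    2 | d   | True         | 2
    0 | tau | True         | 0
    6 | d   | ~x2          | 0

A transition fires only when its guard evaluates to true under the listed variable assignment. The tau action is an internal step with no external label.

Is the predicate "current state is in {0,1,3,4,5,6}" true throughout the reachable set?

Inv-set: {0,1,3,4,5,6}
Reachable = {0,1,2}
  0: safe
  1: safe
  2: ✗ unsafe
witness against invariant: a·c → 2

Answer: INVARIANT VIOLATED at state 2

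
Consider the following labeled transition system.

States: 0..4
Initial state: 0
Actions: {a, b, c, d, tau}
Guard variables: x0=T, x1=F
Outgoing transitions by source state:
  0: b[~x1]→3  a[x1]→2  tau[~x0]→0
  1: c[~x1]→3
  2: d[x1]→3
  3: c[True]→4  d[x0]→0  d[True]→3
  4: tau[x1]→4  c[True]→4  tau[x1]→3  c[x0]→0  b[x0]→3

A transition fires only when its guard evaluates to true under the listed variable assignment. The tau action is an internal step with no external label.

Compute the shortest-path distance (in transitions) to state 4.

Layered search for 4:
  Layer 0: {0}
  Layer 1: {3}
  Layer 2: {4}
first hit 4 at d=2 via b·c

Answer: 2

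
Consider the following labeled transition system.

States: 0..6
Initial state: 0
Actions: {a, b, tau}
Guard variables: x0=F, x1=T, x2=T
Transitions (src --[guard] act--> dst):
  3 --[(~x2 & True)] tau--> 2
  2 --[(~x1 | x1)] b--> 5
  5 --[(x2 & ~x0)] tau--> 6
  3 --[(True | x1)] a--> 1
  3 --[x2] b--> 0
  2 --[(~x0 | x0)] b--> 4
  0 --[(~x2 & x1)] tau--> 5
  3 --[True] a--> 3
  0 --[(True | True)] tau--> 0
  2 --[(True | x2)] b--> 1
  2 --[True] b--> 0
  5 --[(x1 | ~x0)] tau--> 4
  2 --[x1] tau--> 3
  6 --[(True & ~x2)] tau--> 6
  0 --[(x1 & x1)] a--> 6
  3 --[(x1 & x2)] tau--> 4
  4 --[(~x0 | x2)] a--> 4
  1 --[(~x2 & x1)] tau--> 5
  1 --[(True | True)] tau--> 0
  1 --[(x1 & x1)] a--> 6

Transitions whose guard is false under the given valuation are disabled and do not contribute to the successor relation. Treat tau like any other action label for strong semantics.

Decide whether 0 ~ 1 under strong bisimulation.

Bisimulation quotient by refinement:
  round 0: {{0,1,2,3,4,5,6}}
  round 1: {{0,1},{2},{3},{4},{5},{6}}
Fixed point at round 2; 6 class(es).
class of 0: {0,1}; class of 1: {0,1}

Answer: BISIMILAR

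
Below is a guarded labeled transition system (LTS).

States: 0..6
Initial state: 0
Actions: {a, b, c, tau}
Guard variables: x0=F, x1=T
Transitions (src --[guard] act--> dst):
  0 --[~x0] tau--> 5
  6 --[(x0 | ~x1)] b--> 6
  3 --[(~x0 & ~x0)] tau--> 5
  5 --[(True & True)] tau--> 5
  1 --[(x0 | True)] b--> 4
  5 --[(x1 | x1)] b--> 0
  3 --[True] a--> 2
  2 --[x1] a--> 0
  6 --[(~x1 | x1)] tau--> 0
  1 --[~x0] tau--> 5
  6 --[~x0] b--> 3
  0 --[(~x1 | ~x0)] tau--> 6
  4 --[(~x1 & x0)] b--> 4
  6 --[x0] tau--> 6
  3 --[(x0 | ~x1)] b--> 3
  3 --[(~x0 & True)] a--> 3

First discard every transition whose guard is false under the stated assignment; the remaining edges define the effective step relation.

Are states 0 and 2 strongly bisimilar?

Answer: NOT BISIMILAR

Working:
Bisimulation quotient by refinement:
  round 0: {{0,1,2,3,4,5,6}}
  round 1: {{0},{1,5,6},{2},{3},{4}}
  round 2: {{0},{1},{2},{3},{4},{5},{6}}
7 equivalence class(es) (converged in 3)
0∈{0}, 2∈{2}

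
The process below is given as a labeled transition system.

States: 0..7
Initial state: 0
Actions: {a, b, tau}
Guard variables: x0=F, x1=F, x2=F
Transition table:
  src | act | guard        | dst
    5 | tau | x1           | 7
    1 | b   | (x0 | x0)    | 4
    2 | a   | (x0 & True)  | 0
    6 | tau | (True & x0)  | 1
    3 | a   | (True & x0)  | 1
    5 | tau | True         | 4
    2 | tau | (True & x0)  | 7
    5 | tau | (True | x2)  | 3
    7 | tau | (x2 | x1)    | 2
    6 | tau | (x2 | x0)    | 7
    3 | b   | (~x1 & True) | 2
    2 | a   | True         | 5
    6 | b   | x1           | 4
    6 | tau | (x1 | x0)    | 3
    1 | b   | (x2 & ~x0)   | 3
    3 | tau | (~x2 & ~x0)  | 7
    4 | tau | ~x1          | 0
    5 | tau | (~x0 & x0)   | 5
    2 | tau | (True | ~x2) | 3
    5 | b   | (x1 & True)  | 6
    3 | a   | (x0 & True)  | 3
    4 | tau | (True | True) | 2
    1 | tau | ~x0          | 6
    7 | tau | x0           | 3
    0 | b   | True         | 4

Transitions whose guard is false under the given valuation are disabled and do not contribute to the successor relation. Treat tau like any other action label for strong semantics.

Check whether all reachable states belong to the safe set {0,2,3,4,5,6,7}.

Allowed set {0,2,3,4,5,6,7}
R = {0,2,3,4,5,7}
  0: ok
  2: ok
  3: ok
  4: ok
  5: ok
  7: ok

Answer: INVARIANT HOLDS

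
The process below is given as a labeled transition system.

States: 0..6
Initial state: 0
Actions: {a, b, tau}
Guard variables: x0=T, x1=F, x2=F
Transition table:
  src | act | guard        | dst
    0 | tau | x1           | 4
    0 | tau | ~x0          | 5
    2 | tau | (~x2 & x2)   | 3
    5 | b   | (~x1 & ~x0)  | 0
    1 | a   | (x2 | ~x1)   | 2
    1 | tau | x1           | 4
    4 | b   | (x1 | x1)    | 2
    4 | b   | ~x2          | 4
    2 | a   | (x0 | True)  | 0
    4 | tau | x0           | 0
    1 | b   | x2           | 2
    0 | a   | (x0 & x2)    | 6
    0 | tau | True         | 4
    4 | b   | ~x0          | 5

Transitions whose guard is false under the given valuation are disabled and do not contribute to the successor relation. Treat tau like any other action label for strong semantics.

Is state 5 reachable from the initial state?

Answer: UNREACHABLE

Working:
Guard filter leaves 5 enabled edge(s).
Layer 0: {0}
Layer 1: {4}  total {0,4}
R = {0,4}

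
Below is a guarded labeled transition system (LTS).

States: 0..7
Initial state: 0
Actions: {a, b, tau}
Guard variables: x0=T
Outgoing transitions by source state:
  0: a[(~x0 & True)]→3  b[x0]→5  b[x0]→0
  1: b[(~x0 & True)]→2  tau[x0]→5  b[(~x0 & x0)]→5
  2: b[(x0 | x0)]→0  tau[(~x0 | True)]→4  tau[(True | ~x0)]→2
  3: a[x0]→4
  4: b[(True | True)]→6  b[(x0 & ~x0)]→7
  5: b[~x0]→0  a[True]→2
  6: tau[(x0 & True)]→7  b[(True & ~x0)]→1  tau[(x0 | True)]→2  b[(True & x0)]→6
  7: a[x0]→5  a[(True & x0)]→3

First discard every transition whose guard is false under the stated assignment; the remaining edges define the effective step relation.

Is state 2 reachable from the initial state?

Answer: REACHABLE

Analysis:
14 transition(s) survive guard evaluation.
L0 = {0}
L1 = {5}  total {0,5}
L2 = {2}  total {0,2,5}
L3 = {4}  total {0,2,4,5}
L4 = {6}  total {0,2,4,5,6}
L5 = {7}  total {0,2,4,5,6,7}
L6 = {3}  total {0,2,3,4,5,6,7}
Reach set: {0,2,3,4,5,6,7}
trace reaching 2: b·a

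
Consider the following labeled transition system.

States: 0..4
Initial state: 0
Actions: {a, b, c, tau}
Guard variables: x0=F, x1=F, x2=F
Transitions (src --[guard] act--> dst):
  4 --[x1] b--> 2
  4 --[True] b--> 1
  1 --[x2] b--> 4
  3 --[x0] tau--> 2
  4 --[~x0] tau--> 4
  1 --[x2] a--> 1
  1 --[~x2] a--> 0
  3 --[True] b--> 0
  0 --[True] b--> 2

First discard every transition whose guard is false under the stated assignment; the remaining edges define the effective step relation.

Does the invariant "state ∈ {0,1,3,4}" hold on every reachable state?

Answer: INVARIANT VIOLATED at state 2

Analysis:
Allowed set {0,1,3,4}
R = {0,2}
  0: safe
  2: ✗ unsafe
reach 2 via b — violates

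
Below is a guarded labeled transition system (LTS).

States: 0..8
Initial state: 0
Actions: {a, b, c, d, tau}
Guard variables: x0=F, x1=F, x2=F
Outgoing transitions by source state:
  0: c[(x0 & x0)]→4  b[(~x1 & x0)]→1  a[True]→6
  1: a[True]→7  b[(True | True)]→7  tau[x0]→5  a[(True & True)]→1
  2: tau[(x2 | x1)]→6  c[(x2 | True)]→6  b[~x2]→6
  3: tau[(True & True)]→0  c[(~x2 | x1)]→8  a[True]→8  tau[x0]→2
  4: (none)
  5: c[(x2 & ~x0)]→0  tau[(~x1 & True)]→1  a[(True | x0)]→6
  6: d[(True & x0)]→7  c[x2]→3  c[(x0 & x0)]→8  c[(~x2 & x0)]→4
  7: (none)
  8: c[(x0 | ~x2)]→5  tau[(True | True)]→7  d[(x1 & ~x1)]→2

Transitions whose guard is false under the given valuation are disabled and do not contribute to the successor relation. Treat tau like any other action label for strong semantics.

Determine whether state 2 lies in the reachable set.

After dropping false guards: 13 live edges.
depth 0: {0}
depth 1: {6}  cumulative {0,6}
Reachable = {0,6}

Answer: UNREACHABLE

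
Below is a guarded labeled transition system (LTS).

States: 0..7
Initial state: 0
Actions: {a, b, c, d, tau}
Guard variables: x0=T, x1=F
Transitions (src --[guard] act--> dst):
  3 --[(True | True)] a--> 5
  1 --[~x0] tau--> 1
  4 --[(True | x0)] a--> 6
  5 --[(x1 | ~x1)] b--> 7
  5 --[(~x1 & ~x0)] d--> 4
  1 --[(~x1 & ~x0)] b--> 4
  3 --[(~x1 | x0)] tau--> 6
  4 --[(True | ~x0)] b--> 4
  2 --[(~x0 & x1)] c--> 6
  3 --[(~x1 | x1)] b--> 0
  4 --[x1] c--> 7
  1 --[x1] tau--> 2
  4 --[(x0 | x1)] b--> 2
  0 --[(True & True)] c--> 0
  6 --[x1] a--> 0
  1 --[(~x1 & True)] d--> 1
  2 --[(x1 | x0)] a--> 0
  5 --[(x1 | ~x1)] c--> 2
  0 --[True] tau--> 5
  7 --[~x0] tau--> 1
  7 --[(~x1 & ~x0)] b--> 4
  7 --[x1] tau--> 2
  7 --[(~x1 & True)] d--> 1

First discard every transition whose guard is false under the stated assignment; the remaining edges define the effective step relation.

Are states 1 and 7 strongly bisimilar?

Answer: BISIMILAR

Trace:
Refine partition for ~:
  π0 = {{0,1,2,3,4,5,6,7}}
  π1 = {{0},{1,7},{2},{3},{4},{5},{6}}
stable after 2 split(s): 7 block(s)
1∈{1,7}, 7∈{1,7}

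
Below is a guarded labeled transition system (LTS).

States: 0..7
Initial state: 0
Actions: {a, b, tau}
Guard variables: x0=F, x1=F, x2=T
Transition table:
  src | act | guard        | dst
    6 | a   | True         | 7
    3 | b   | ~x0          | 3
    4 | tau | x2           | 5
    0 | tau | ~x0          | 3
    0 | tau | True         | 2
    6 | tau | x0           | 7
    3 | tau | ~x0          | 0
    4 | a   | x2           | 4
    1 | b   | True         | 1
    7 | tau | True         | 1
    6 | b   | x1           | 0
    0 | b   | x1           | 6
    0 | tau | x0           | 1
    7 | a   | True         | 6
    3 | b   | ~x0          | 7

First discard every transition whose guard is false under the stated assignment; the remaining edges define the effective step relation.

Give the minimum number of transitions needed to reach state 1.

Answer: 3

Analysis:
Layered search for 1:
  L0 = {0}
  L1 = {2,3}
  L2 = {7}
  L3 = {1,6}
first hit 1 at d=3 via tau·b·tau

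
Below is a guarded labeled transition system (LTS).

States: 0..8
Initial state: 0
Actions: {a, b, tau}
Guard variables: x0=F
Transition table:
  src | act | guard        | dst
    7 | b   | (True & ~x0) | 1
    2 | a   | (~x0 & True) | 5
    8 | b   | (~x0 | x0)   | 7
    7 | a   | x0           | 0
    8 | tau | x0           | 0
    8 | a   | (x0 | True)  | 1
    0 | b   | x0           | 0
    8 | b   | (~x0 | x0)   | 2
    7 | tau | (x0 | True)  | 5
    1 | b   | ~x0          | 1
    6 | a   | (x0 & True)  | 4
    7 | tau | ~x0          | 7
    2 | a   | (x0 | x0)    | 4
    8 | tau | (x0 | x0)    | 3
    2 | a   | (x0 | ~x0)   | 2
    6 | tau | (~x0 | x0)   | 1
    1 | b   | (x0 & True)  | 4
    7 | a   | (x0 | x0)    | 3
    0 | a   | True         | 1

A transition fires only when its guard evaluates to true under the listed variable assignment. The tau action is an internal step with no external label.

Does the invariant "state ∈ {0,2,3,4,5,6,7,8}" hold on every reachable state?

Allowed set {0,2,3,4,5,6,7,8}
Reachable = {0,1}
  0: ok
  1: ✗ unsafe
counterexample path to 1: a

Answer: INVARIANT VIOLATED at state 1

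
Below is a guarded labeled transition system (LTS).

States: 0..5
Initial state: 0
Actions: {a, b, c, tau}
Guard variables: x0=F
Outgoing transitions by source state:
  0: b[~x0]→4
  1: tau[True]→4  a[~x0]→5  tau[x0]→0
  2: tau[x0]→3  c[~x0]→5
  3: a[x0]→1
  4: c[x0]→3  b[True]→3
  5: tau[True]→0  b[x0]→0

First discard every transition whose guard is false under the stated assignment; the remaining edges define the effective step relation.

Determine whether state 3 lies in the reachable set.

Answer: REACHABLE

Working:
6 transition(s) survive guard evaluation.
depth 0: {0}
depth 1: {4}  total {0,4}
depth 2: {3}  total {0,3,4}
R = {0,3,4}
trace reaching 3: b·b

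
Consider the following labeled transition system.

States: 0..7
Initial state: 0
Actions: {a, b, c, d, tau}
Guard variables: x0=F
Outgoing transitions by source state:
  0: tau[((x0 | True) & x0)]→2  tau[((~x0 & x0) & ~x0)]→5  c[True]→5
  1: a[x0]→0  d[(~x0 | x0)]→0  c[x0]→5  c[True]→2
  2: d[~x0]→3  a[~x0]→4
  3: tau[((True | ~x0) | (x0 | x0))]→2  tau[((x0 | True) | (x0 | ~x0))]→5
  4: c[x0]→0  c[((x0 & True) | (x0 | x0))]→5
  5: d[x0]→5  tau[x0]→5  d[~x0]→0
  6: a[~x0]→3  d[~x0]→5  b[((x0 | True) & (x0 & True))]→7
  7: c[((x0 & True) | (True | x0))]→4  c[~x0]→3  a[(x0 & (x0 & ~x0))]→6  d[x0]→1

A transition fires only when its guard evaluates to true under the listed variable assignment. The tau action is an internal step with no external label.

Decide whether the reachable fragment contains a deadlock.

Reach set: {0,5}
  0: c→5  [deg 1]
  5: d→0  [deg 1]

Answer: DEADLOCK-FREE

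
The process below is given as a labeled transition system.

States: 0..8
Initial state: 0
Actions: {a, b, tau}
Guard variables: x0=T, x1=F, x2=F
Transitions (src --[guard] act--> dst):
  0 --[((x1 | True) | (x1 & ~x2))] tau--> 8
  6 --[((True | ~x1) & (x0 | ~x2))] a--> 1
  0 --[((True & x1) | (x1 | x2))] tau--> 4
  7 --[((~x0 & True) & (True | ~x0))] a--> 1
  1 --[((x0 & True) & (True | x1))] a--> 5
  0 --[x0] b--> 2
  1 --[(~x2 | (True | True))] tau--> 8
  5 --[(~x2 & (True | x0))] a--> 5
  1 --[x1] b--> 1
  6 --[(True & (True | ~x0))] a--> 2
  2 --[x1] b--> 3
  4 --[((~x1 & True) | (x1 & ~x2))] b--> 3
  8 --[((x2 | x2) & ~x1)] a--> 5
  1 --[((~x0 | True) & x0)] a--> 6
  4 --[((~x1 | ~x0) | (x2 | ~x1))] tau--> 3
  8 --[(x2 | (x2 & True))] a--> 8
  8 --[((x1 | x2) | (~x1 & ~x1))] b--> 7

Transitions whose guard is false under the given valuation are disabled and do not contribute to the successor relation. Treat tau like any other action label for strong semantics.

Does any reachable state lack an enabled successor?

Answer: DEADLOCK at state 2

Analysis:
Reachable = {0,2,7,8}
  0: b→2  tau→8  [2 out]
  2: ∅  [no exit]
  7: ∅  [no exit]
  8: b→7  [1 out]
Path to 2: b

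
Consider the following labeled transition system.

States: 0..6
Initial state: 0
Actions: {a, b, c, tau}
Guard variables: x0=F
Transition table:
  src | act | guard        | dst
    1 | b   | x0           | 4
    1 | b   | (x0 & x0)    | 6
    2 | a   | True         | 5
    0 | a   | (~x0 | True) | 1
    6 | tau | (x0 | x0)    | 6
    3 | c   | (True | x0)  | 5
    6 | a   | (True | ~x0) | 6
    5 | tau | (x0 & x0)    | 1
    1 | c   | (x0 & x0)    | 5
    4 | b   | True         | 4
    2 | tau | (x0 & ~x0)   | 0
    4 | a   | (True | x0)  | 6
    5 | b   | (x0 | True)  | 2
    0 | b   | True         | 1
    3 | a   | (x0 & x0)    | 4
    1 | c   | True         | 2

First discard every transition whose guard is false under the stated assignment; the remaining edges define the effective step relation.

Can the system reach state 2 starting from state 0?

Answer: REACHABLE

Analysis:
9 transition(s) survive guard evaluation.
depth 0: {0}
depth 1: {1}  total {0,1}
depth 2: {2}  total {0,1,2}
depth 3: {5}  total {0,1,2,5}
Reachable = {0,1,2,5}
Path to 2: a·c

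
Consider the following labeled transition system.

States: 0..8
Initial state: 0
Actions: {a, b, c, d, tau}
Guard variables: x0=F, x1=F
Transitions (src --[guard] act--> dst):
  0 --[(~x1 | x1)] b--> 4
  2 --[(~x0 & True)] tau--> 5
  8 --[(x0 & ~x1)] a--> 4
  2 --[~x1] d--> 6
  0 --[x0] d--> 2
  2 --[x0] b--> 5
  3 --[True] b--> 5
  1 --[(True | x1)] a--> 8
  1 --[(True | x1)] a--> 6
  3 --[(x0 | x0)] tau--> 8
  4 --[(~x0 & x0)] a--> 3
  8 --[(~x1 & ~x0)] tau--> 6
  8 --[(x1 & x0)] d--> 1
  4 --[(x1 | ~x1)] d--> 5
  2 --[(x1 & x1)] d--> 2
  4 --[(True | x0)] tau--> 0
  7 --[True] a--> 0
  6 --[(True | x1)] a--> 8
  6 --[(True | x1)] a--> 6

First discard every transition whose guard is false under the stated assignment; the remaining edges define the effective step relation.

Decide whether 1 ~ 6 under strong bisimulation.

Answer: BISIMILAR

Working:
Compute ~ classes (split until stable):
  P[0] = {{0,1,2,3,4,5,6,7,8}}
  P[1] = {{0,3},{1,6,7},{2,4},{5},{8}}
  P[2] = {{0},{1,6},{2},{3},{4},{5},{7},{8}}
stable after 3 split(s): 8 block(s)
class of 1: {1,6}; class of 6: {1,6}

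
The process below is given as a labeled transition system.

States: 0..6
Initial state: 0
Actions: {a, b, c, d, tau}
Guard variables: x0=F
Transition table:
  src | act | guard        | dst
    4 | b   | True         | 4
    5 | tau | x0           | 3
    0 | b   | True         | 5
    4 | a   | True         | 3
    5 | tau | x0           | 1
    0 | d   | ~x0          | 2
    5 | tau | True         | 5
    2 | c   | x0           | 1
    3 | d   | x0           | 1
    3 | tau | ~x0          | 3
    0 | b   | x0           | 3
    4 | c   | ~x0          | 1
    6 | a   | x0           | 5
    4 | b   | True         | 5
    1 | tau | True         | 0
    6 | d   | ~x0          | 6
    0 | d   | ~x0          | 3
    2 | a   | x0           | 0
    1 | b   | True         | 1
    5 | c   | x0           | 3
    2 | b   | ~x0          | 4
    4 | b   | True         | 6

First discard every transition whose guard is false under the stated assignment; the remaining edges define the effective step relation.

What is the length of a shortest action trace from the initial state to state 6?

Answer: 3

Trace:
BFS to 6:
  L0 = {0}
  L1 = {2,3,5}
  L2 = {4}
  L3 = {1,6}
6 enters at depth 3; path d·b·b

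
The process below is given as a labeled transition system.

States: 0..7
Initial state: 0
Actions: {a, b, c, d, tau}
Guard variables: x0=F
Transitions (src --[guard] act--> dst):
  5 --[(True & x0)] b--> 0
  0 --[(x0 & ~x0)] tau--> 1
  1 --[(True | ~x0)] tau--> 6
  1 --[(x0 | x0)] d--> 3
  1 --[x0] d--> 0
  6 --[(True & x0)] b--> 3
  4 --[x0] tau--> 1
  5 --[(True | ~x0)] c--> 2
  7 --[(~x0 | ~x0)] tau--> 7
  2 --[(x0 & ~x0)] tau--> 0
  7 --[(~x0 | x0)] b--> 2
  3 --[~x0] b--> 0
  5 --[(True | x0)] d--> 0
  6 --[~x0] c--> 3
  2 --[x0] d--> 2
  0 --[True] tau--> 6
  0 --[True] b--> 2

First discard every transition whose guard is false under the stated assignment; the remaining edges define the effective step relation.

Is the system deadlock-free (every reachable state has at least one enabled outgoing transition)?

Answer: DEADLOCK at state 2

Trace:
Reachable = {0,2,3,6}
  0: b→2  tau→6  [deg 2]
  2: ∅  [no exit]
  3: b→0  [deg 1]
  6: c→3  [deg 1]
Path to 2: b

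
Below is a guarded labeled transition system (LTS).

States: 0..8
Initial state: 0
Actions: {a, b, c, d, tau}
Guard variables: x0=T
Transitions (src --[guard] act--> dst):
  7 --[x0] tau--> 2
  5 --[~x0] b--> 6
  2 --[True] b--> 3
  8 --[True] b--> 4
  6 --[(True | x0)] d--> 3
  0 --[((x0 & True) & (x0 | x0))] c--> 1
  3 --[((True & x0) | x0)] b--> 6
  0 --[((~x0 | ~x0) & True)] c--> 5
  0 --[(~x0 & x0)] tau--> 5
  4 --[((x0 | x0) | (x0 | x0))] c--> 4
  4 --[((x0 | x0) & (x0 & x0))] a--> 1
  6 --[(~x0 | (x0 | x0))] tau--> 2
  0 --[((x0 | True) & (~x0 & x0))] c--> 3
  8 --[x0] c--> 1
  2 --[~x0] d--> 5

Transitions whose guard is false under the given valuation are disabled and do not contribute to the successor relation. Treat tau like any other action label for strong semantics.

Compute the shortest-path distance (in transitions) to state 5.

Answer: UNREACHABLE

Trace:
Layered search for 5:
  depth 0: {0}
  depth 1: {1}
5 never appears.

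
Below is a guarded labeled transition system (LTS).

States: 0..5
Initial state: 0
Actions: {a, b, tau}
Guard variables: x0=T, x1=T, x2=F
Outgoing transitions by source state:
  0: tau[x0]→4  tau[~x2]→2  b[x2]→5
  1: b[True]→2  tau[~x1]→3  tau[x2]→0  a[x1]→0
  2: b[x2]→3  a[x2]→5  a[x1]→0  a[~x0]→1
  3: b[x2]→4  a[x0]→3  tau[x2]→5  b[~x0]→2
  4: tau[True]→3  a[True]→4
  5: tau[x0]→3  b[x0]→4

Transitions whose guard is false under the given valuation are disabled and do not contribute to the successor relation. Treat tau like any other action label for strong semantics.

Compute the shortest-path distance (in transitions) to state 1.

Layered search for 1:
  Layer 0: {0}
  Layer 1: {2,4}
  Layer 2: {3}
1 never appears.

Answer: UNREACHABLE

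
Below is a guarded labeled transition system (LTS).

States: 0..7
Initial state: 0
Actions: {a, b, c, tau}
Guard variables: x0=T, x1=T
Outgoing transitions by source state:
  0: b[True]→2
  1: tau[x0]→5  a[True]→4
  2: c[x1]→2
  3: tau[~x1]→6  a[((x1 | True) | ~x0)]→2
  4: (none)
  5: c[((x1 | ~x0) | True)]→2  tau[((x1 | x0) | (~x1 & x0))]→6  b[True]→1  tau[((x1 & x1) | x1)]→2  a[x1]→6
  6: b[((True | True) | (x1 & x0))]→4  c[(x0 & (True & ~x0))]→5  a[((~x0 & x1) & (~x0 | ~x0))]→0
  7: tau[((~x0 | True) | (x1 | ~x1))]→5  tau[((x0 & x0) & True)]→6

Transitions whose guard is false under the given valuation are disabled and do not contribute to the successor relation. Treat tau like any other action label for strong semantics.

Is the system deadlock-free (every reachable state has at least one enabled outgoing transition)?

Answer: DEADLOCK-FREE

Working:
R = {0,2}
  0: b→2  [1 out]
  2: c→2  [1 out]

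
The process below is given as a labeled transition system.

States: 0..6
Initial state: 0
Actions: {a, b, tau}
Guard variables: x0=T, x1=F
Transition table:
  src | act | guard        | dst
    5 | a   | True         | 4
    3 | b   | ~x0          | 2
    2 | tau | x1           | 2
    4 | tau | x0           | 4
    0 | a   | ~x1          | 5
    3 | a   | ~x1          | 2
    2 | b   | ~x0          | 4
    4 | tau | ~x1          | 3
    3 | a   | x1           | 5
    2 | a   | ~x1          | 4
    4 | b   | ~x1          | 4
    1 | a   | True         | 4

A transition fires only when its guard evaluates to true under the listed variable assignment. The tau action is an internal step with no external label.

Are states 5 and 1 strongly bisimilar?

Bisimulation quotient by refinement:
  P[0] = {{0,1,2,3,4,5,6}}
  P[1] = {{0,1,2,3,5},{4},{6}}
  P[2] = {{0,3},{1,2,5},{4},{6}}
Fixed point at round 3; 4 class(es).
[5]={1,2,5}  [1]={1,2,5}

Answer: BISIMILAR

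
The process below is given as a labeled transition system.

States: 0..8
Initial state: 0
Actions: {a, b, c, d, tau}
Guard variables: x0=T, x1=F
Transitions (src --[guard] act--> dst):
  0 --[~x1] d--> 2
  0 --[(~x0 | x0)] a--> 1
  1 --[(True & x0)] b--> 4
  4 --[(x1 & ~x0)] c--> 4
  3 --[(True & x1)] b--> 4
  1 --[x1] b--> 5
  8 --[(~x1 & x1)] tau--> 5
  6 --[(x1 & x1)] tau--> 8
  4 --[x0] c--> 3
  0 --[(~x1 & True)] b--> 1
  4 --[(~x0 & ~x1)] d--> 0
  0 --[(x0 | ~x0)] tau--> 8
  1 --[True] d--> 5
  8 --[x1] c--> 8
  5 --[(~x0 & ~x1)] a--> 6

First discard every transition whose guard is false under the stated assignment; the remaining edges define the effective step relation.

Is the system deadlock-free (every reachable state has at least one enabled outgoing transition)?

Answer: DEADLOCK at state 2

Trace:
Reach set: {0,1,2,3,4,5,8}
  0: a→1  b→1  d→2  tau→8  [deg 4]
  1: b→4  d→5  [deg 2]
  2: ∅  [deadlock]
  3: ∅  [deadlock]
  4: c→3  [deg 1]
  5: ∅  [deadlock]
  8: ∅  [deadlock]
witness 2: d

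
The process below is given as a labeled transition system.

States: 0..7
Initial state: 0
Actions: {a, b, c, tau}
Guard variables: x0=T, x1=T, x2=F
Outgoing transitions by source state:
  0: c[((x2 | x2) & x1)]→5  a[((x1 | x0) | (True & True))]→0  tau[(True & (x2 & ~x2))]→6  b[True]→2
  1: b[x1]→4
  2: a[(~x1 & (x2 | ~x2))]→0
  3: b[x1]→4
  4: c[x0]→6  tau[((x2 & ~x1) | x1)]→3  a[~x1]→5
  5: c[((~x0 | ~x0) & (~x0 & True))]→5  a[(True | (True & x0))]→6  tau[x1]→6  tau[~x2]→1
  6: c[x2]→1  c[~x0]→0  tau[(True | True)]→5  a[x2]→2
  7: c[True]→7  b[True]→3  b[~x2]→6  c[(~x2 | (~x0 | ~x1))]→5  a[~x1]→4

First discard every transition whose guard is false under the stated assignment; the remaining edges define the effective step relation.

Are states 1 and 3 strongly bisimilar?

Answer: BISIMILAR

Working:
Refine partition for ~:
  P[0] = {{0,1,2,3,4,5,6,7}}
  P[1] = {{0},{1,3},{2},{4},{5},{6},{7}}
stable after 2 split(s): 7 block(s)
class of 1: {1,3}; class of 3: {1,3}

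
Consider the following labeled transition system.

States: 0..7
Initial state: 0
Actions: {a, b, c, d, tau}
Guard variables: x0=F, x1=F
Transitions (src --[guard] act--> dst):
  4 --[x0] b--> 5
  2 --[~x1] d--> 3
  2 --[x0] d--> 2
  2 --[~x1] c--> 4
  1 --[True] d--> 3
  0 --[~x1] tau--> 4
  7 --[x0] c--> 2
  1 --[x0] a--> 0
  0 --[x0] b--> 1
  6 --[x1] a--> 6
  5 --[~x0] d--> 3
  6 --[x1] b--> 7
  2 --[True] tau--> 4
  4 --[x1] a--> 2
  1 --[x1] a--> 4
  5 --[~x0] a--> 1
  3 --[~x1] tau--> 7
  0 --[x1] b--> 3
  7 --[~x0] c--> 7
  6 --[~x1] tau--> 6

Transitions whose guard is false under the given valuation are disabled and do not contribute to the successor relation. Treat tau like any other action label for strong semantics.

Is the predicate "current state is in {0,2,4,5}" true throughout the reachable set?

Answer: INVARIANT HOLDS

Trace:
Safe = {0,2,4,5}
R = {0,4}
  0: ✓
  4: ✓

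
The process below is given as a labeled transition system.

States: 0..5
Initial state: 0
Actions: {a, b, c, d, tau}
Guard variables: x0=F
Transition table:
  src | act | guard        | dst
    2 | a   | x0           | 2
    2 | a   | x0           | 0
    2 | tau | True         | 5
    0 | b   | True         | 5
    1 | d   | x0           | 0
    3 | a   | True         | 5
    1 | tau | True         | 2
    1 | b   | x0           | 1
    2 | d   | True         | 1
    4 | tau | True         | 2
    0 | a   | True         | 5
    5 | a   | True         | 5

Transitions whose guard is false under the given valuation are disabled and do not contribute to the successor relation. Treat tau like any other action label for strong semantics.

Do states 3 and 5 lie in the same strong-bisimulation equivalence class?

Answer: BISIMILAR

Trace:
Refine partition for ~:
  π0 = {{0,1,2,3,4,5}}
  π1 = {{0},{1,4},{2},{3,5}}
4 equivalence class(es) (converged in 2)
class of 3: {3,5}; class of 5: {3,5}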